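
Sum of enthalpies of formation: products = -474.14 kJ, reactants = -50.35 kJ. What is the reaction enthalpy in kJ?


dH_rxn = sum(dH_f products) - sum(dH_f reactants)
dH_rxn = -474.14 - (-50.35)
dH_rxn = -423.79 kJ:

-423.79 kJ


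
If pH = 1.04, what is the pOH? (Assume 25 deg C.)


At 25 deg C, pH + pOH = 14.
pOH = 14 - pH = 14 - 1.04
pOH = 12.96:

12.96


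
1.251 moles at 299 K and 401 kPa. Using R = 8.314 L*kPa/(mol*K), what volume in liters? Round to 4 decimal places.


PV = nRT, solve for V = nRT / P.
nRT = 1.251 * 8.314 * 299 = 3109.8434
V = 3109.8434 / 401
V = 7.75522045 L, rounded to 4 dp:

7.7552 L


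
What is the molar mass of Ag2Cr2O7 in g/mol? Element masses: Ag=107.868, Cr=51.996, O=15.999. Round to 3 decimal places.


M = sum(count * atomic_mass) over atoms.
M = 2*107.868 + 2*51.996 + 7*15.999
M = 215.736 + 103.992 + 111.993
M = 431.721 g/mol, rounded to 3 dp:

431.721 g/mol


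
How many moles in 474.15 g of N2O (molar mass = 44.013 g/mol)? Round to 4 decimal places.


n = mass / M
n = 474.15 / 44.013
n = 10.77295345 mol, rounded to 4 dp:

10.7730 mol


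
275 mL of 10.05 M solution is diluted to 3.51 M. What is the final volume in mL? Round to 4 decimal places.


Dilution: M1*V1 = M2*V2, solve for V2.
V2 = M1*V1 / M2
V2 = 10.05 * 275 / 3.51
V2 = 2763.75 / 3.51
V2 = 787.39316239 mL, rounded to 4 dp:

787.3932 mL


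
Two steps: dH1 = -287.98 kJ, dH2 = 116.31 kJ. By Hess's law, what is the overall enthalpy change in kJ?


Hess's law: enthalpy is a state function, so add the step enthalpies.
dH_total = dH1 + dH2 = -287.98 + (116.31)
dH_total = -171.67 kJ:

-171.67 kJ


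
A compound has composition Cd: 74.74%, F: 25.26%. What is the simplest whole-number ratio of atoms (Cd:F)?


Assume 100 g of compound, divide each mass% by atomic mass to get moles, then normalize by the smallest to get a raw atom ratio.
Moles per 100 g: Cd: 74.74/112.414 = 0.6649, F: 25.26/18.998 = 1.3296
Raw ratio (divide by min = 0.6649): Cd: 1.0, F: 2.0
Multiply by 1 to clear fractions: Cd: 1.0 ~= 1, F: 2.0 ~= 2
Reduce by GCD to get the simplest whole-number ratio:

1:2


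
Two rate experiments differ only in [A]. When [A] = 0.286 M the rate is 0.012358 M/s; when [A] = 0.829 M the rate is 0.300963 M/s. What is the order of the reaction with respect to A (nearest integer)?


Rate is proportional to [A]^n, so rate2/rate1 = ([A]2/[A]1)^n. Take logs to solve for n.
rate2/rate1 = 0.300963 / 0.012358 = 24.3537
[A]2/[A]1 = 0.829 / 0.286 = 2.8986
n = ln(24.3537) / ln(2.8986) = 3.0
Nearest integer order:

3


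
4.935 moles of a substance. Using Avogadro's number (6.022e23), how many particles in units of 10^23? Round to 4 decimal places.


N = n * NA, then divide by 1e23 for the requested units.
N / 1e23 = n * 6.022
N / 1e23 = 4.935 * 6.022
N / 1e23 = 29.71857, rounded to 4 dp:

29.7186


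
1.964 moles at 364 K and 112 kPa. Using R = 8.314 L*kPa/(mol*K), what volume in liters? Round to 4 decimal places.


PV = nRT, solve for V = nRT / P.
nRT = 1.964 * 8.314 * 364 = 5943.6453
V = 5943.6453 / 112
V = 53.06826161 L, rounded to 4 dp:

53.0683 L


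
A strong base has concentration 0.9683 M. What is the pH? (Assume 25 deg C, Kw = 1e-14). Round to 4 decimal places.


A strong base dissociates completely, so [OH-] equals the given concentration.
pOH = -log10([OH-]) = -log10(0.9683) = 0.01399
pH = 14 - pOH = 14 - 0.01399
pH = 13.98601, rounded to 4 dp:

13.9860


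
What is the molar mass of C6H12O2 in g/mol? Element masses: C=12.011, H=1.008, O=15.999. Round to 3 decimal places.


M = sum(count * atomic_mass) over atoms.
M = 6*12.011 + 12*1.008 + 2*15.999
M = 72.066 + 12.096 + 31.998
M = 116.16 g/mol, rounded to 3 dp:

116.160 g/mol


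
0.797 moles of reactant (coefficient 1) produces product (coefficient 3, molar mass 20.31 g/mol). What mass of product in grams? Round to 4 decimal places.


Use the coefficient ratio to convert reactant moles to product moles, then multiply by the product's molar mass.
moles_P = moles_R * (coeff_P / coeff_R) = 0.797 * (3/1) = 2.391
mass_P = moles_P * M_P = 2.391 * 20.31
mass_P = 48.56121 g, rounded to 4 dp:

48.5612 g


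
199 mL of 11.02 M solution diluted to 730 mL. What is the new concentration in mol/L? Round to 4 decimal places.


Dilution: M1*V1 = M2*V2, solve for M2.
M2 = M1*V1 / V2
M2 = 11.02 * 199 / 730
M2 = 2192.98 / 730
M2 = 3.00408219 mol/L, rounded to 4 dp:

3.0041 mol/L


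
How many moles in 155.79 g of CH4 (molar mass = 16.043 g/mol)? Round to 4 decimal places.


n = mass / M
n = 155.79 / 16.043
n = 9.71077729 mol, rounded to 4 dp:

9.7108 mol


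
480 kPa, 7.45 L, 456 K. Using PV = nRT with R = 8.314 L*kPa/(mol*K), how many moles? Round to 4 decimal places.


PV = nRT, solve for n = PV / (RT).
PV = 480 * 7.45 = 3576.0
RT = 8.314 * 456 = 3791.184
n = 3576.0 / 3791.184
n = 0.94324095 mol, rounded to 4 dp:

0.9432 mol


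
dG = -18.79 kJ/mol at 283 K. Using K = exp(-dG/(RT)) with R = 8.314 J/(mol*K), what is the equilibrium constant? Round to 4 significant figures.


dG is in kJ/mol; multiply by 1000 to match R in J/(mol*K).
RT = 8.314 * 283 = 2352.862 J/mol
exponent = -dG*1000 / (RT) = -(-18.79*1000) / 2352.862 = 7.98601873
K = exp(7.98601873)
K = 2939.5704, rounded to 4 significant figures:

2940


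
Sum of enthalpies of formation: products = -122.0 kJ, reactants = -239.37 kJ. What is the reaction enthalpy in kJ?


dH_rxn = sum(dH_f products) - sum(dH_f reactants)
dH_rxn = -122.0 - (-239.37)
dH_rxn = 117.37 kJ:

117.37 kJ


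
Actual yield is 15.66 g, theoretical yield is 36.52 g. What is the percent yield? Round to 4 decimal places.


% yield = 100 * actual / theoretical
% yield = 100 * 15.66 / 36.52
% yield = 42.88061336 %, rounded to 4 dp:

42.8806 %


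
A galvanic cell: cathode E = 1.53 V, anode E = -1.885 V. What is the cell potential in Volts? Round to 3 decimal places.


Standard cell potential: E_cell = E_cathode - E_anode.
E_cell = 1.53 - (-1.885)
E_cell = 3.415 V, rounded to 3 dp:

3.415 V


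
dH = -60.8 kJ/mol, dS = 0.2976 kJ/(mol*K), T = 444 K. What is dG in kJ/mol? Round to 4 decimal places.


Gibbs: dG = dH - T*dS (consistent units, dS already in kJ/(mol*K)).
T*dS = 444 * 0.2976 = 132.1344
dG = -60.8 - (132.1344)
dG = -192.9344 kJ/mol, rounded to 4 dp:

-192.9344 kJ/mol


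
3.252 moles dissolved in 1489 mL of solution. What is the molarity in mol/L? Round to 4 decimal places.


Convert volume to liters: V_L = V_mL / 1000.
V_L = 1489 / 1000 = 1.489 L
M = n / V_L = 3.252 / 1.489
M = 2.18401612 mol/L, rounded to 4 dp:

2.1840 mol/L


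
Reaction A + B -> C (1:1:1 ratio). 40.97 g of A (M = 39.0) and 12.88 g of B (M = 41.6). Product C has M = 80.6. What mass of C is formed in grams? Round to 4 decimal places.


Find moles of each reactant; the smaller value is the limiting reagent in a 1:1:1 reaction, so moles_C equals moles of the limiter.
n_A = mass_A / M_A = 40.97 / 39.0 = 1.050513 mol
n_B = mass_B / M_B = 12.88 / 41.6 = 0.309615 mol
Limiting reagent: B (smaller), n_limiting = 0.309615 mol
mass_C = n_limiting * M_C = 0.309615 * 80.6
mass_C = 24.954969 g, rounded to 4 dp:

24.9550 g


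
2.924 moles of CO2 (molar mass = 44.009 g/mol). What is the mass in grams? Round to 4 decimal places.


mass = n * M
mass = 2.924 * 44.009
mass = 128.682316 g, rounded to 4 dp:

128.6823 g


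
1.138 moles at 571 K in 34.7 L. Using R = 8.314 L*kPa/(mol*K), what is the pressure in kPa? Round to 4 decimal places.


PV = nRT, solve for P = nRT / V.
nRT = 1.138 * 8.314 * 571 = 5402.4206
P = 5402.4206 / 34.7
P = 155.68935447 kPa, rounded to 4 dp:

155.6894 kPa


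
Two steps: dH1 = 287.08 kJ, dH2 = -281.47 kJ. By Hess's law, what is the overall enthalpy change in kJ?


Hess's law: enthalpy is a state function, so add the step enthalpies.
dH_total = dH1 + dH2 = 287.08 + (-281.47)
dH_total = 5.61 kJ:

5.61 kJ


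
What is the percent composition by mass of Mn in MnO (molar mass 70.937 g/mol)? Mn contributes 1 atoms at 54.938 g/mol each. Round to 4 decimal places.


pct = 100 * (n_elem * M_elem) / M_total
mass_contribution = 1 * 54.938 = 54.938 g/mol
pct = 100 * 54.938 / 70.937
pct = 77.44618464 %, rounded to 4 dp:

77.4462 %


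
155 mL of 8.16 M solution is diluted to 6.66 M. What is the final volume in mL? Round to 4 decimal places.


Dilution: M1*V1 = M2*V2, solve for V2.
V2 = M1*V1 / M2
V2 = 8.16 * 155 / 6.66
V2 = 1264.8 / 6.66
V2 = 189.90990991 mL, rounded to 4 dp:

189.9099 mL


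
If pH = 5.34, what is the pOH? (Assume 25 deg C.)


At 25 deg C, pH + pOH = 14.
pOH = 14 - pH = 14 - 5.34
pOH = 8.66:

8.66


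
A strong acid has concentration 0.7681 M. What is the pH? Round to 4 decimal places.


A strong acid dissociates completely, so [H+] equals the given concentration.
pH = -log10([H+]) = -log10(0.7681)
pH = 0.11458223, rounded to 4 dp:

0.1146


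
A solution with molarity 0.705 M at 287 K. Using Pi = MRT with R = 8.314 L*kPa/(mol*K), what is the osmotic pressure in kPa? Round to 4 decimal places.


Osmotic pressure (van't Hoff): Pi = M*R*T.
RT = 8.314 * 287 = 2386.118
Pi = 0.705 * 2386.118
Pi = 1682.21319 kPa, rounded to 4 dp:

1682.2132 kPa


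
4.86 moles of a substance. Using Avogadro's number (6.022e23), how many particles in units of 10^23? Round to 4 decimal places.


N = n * NA, then divide by 1e23 for the requested units.
N / 1e23 = n * 6.022
N / 1e23 = 4.86 * 6.022
N / 1e23 = 29.26692, rounded to 4 dp:

29.2669


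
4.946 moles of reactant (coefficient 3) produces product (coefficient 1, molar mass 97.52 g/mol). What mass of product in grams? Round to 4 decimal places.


Use the coefficient ratio to convert reactant moles to product moles, then multiply by the product's molar mass.
moles_P = moles_R * (coeff_P / coeff_R) = 4.946 * (1/3) = 1.648667
mass_P = moles_P * M_P = 1.648667 * 97.52
mass_P = 160.77800584 g, rounded to 4 dp:

160.7780 g


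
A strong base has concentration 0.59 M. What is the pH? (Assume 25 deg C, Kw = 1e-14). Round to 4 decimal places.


A strong base dissociates completely, so [OH-] equals the given concentration.
pOH = -log10([OH-]) = -log10(0.59) = 0.229148
pH = 14 - pOH = 14 - 0.229148
pH = 13.770852, rounded to 4 dp:

13.7709


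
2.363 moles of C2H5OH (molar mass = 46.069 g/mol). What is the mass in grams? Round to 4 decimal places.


mass = n * M
mass = 2.363 * 46.069
mass = 108.861047 g, rounded to 4 dp:

108.8610 g


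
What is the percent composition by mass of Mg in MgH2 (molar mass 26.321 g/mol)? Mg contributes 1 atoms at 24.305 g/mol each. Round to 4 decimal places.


pct = 100 * (n_elem * M_elem) / M_total
mass_contribution = 1 * 24.305 = 24.305 g/mol
pct = 100 * 24.305 / 26.321
pct = 92.34071654 %, rounded to 4 dp:

92.3407 %


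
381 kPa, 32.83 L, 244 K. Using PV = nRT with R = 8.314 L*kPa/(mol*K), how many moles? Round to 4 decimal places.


PV = nRT, solve for n = PV / (RT).
PV = 381 * 32.83 = 12508.23
RT = 8.314 * 244 = 2028.616
n = 12508.23 / 2028.616
n = 6.1658934 mol, rounded to 4 dp:

6.1659 mol


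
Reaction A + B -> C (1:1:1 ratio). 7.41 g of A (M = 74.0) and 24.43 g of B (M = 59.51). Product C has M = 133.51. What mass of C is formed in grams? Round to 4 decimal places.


Find moles of each reactant; the smaller value is the limiting reagent in a 1:1:1 reaction, so moles_C equals moles of the limiter.
n_A = mass_A / M_A = 7.41 / 74.0 = 0.100135 mol
n_B = mass_B / M_B = 24.43 / 59.51 = 0.410519 mol
Limiting reagent: A (smaller), n_limiting = 0.100135 mol
mass_C = n_limiting * M_C = 0.100135 * 133.51
mass_C = 13.36902385 g, rounded to 4 dp:

13.3690 g


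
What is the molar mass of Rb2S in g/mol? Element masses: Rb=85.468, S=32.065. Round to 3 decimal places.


M = sum(count * atomic_mass) over atoms.
M = 2*85.468 + 1*32.065
M = 170.936 + 32.065
M = 203.001 g/mol, rounded to 3 dp:

203.001 g/mol


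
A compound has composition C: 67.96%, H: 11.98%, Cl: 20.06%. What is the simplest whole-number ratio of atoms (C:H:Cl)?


Assume 100 g of compound, divide each mass% by atomic mass to get moles, then normalize by the smallest to get a raw atom ratio.
Moles per 100 g: C: 67.96/12.011 = 5.6581, H: 11.98/1.008 = 11.8849, Cl: 20.06/35.453 = 0.5658
Raw ratio (divide by min = 0.5658): C: 10.0, H: 21.005, Cl: 1.0
Multiply by 1 to clear fractions: C: 10.0 ~= 10, H: 21.005 ~= 21, Cl: 1.0 ~= 1
Reduce by GCD to get the simplest whole-number ratio:

10:21:1


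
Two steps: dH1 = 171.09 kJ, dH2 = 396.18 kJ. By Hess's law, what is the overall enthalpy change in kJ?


Hess's law: enthalpy is a state function, so add the step enthalpies.
dH_total = dH1 + dH2 = 171.09 + (396.18)
dH_total = 567.27 kJ:

567.27 kJ


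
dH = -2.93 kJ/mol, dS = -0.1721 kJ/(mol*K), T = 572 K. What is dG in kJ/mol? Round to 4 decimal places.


Gibbs: dG = dH - T*dS (consistent units, dS already in kJ/(mol*K)).
T*dS = 572 * -0.1721 = -98.4412
dG = -2.93 - (-98.4412)
dG = 95.5112 kJ/mol, rounded to 4 dp:

95.5112 kJ/mol


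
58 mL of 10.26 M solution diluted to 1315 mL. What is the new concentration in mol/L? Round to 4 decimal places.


Dilution: M1*V1 = M2*V2, solve for M2.
M2 = M1*V1 / V2
M2 = 10.26 * 58 / 1315
M2 = 595.08 / 1315
M2 = 0.45253232 mol/L, rounded to 4 dp:

0.4525 mol/L


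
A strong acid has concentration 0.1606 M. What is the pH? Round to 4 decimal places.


A strong acid dissociates completely, so [H+] equals the given concentration.
pH = -log10([H+]) = -log10(0.1606)
pH = 0.79425446, rounded to 4 dp:

0.7943


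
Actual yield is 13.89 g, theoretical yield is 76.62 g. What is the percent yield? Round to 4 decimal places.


% yield = 100 * actual / theoretical
% yield = 100 * 13.89 / 76.62
% yield = 18.128426 %, rounded to 4 dp:

18.1284 %


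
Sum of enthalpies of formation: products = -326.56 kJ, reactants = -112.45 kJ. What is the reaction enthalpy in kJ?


dH_rxn = sum(dH_f products) - sum(dH_f reactants)
dH_rxn = -326.56 - (-112.45)
dH_rxn = -214.11 kJ:

-214.11 kJ


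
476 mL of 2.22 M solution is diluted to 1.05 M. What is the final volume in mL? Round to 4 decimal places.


Dilution: M1*V1 = M2*V2, solve for V2.
V2 = M1*V1 / M2
V2 = 2.22 * 476 / 1.05
V2 = 1056.72 / 1.05
V2 = 1006.4 mL, rounded to 4 dp:

1006.4000 mL


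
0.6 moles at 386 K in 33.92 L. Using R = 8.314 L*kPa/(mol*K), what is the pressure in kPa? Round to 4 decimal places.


PV = nRT, solve for P = nRT / V.
nRT = 0.6 * 8.314 * 386 = 1925.5224
P = 1925.5224 / 33.92
P = 56.76658019 kPa, rounded to 4 dp:

56.7666 kPa


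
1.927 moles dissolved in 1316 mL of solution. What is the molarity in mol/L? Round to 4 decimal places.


Convert volume to liters: V_L = V_mL / 1000.
V_L = 1316 / 1000 = 1.316 L
M = n / V_L = 1.927 / 1.316
M = 1.46428571 mol/L, rounded to 4 dp:

1.4643 mol/L


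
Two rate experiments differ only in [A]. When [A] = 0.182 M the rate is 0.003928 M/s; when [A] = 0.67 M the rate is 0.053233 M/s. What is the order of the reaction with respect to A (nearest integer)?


Rate is proportional to [A]^n, so rate2/rate1 = ([A]2/[A]1)^n. Take logs to solve for n.
rate2/rate1 = 0.053233 / 0.003928 = 13.5522
[A]2/[A]1 = 0.67 / 0.182 = 3.6813
n = ln(13.5522) / ln(3.6813) = 2.0
Nearest integer order:

2


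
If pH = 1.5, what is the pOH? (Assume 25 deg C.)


At 25 deg C, pH + pOH = 14.
pOH = 14 - pH = 14 - 1.5
pOH = 12.5:

12.50


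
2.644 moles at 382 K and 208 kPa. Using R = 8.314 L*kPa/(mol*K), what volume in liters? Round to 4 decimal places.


PV = nRT, solve for V = nRT / P.
nRT = 2.644 * 8.314 * 382 = 8397.2065
V = 8397.2065 / 208
V = 40.3711851 L, rounded to 4 dp:

40.3712 L


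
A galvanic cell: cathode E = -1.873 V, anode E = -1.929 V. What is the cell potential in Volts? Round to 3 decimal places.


Standard cell potential: E_cell = E_cathode - E_anode.
E_cell = -1.873 - (-1.929)
E_cell = 0.056 V, rounded to 3 dp:

0.056 V


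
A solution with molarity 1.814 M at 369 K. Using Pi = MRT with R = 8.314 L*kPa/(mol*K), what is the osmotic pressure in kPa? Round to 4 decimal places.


Osmotic pressure (van't Hoff): Pi = M*R*T.
RT = 8.314 * 369 = 3067.866
Pi = 1.814 * 3067.866
Pi = 5565.108924 kPa, rounded to 4 dp:

5565.1089 kPa


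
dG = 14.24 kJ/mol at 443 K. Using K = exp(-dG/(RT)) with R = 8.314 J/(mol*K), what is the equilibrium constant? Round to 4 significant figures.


dG is in kJ/mol; multiply by 1000 to match R in J/(mol*K).
RT = 8.314 * 443 = 3683.102 J/mol
exponent = -dG*1000 / (RT) = -(14.24*1000) / 3683.102 = -3.86630617
K = exp(-3.86630617)
K = 0.020935559, rounded to 4 significant figures:

0.02094


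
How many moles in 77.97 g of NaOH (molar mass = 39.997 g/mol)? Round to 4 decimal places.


n = mass / M
n = 77.97 / 39.997
n = 1.9493962 mol, rounded to 4 dp:

1.9494 mol


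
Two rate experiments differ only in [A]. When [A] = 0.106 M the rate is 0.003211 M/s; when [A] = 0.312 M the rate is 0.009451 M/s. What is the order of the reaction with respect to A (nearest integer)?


Rate is proportional to [A]^n, so rate2/rate1 = ([A]2/[A]1)^n. Take logs to solve for n.
rate2/rate1 = 0.009451 / 0.003211 = 2.9433
[A]2/[A]1 = 0.312 / 0.106 = 2.9434
n = ln(2.9433) / ln(2.9434) = 1.0
Nearest integer order:

1


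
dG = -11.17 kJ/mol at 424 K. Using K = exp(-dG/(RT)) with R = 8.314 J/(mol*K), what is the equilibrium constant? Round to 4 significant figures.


dG is in kJ/mol; multiply by 1000 to match R in J/(mol*K).
RT = 8.314 * 424 = 3525.136 J/mol
exponent = -dG*1000 / (RT) = -(-11.17*1000) / 3525.136 = 3.16867207
K = exp(3.16867207)
K = 23.775891, rounded to 4 significant figures:

23.78


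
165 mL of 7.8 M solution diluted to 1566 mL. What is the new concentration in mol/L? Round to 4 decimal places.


Dilution: M1*V1 = M2*V2, solve for M2.
M2 = M1*V1 / V2
M2 = 7.8 * 165 / 1566
M2 = 1287.0 / 1566
M2 = 0.82183908 mol/L, rounded to 4 dp:

0.8218 mol/L


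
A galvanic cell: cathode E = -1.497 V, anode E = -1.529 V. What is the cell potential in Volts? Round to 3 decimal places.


Standard cell potential: E_cell = E_cathode - E_anode.
E_cell = -1.497 - (-1.529)
E_cell = 0.032 V, rounded to 3 dp:

0.032 V


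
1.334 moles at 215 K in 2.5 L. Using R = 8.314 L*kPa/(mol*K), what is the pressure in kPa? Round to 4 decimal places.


PV = nRT, solve for P = nRT / V.
nRT = 1.334 * 8.314 * 215 = 2384.5383
P = 2384.5383 / 2.5
P = 953.81532 kPa, rounded to 4 dp:

953.8153 kPa


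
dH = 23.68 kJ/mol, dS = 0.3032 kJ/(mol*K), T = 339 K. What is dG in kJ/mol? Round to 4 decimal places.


Gibbs: dG = dH - T*dS (consistent units, dS already in kJ/(mol*K)).
T*dS = 339 * 0.3032 = 102.7848
dG = 23.68 - (102.7848)
dG = -79.1048 kJ/mol, rounded to 4 dp:

-79.1048 kJ/mol


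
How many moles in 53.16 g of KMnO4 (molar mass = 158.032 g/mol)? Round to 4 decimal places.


n = mass / M
n = 53.16 / 158.032
n = 0.33638757 mol, rounded to 4 dp:

0.3364 mol


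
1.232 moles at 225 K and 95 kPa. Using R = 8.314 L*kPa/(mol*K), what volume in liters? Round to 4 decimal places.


PV = nRT, solve for V = nRT / P.
nRT = 1.232 * 8.314 * 225 = 2304.6408
V = 2304.6408 / 95
V = 24.25937684 L, rounded to 4 dp:

24.2594 L


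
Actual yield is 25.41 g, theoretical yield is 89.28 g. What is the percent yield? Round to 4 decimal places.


% yield = 100 * actual / theoretical
% yield = 100 * 25.41 / 89.28
% yield = 28.46102151 %, rounded to 4 dp:

28.4610 %


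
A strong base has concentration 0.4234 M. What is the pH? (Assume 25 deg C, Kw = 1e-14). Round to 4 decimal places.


A strong base dissociates completely, so [OH-] equals the given concentration.
pOH = -log10([OH-]) = -log10(0.4234) = 0.373249
pH = 14 - pOH = 14 - 0.373249
pH = 13.626751, rounded to 4 dp:

13.6268


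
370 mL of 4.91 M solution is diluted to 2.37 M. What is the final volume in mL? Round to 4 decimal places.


Dilution: M1*V1 = M2*V2, solve for V2.
V2 = M1*V1 / M2
V2 = 4.91 * 370 / 2.37
V2 = 1816.7 / 2.37
V2 = 766.54008439 mL, rounded to 4 dp:

766.5401 mL


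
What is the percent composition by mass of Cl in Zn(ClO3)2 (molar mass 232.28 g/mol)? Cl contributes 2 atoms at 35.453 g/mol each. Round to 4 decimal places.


pct = 100 * (n_elem * M_elem) / M_total
mass_contribution = 2 * 35.453 = 70.906 g/mol
pct = 100 * 70.906 / 232.28
pct = 30.5260892 %, rounded to 4 dp:

30.5261 %


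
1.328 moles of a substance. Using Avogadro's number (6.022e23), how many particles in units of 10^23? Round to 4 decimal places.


N = n * NA, then divide by 1e23 for the requested units.
N / 1e23 = n * 6.022
N / 1e23 = 1.328 * 6.022
N / 1e23 = 7.997216, rounded to 4 dp:

7.9972


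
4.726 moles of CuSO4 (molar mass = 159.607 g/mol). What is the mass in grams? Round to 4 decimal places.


mass = n * M
mass = 4.726 * 159.607
mass = 754.302682 g, rounded to 4 dp:

754.3027 g


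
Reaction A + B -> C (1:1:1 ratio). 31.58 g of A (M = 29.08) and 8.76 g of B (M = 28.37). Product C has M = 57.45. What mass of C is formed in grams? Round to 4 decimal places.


Find moles of each reactant; the smaller value is the limiting reagent in a 1:1:1 reaction, so moles_C equals moles of the limiter.
n_A = mass_A / M_A = 31.58 / 29.08 = 1.08597 mol
n_B = mass_B / M_B = 8.76 / 28.37 = 0.308777 mol
Limiting reagent: B (smaller), n_limiting = 0.308777 mol
mass_C = n_limiting * M_C = 0.308777 * 57.45
mass_C = 17.73923865 g, rounded to 4 dp:

17.7392 g


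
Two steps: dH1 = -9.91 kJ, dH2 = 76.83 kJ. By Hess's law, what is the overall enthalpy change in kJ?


Hess's law: enthalpy is a state function, so add the step enthalpies.
dH_total = dH1 + dH2 = -9.91 + (76.83)
dH_total = 66.92 kJ:

66.92 kJ


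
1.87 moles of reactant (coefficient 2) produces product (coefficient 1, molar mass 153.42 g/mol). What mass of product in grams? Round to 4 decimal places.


Use the coefficient ratio to convert reactant moles to product moles, then multiply by the product's molar mass.
moles_P = moles_R * (coeff_P / coeff_R) = 1.87 * (1/2) = 0.935
mass_P = moles_P * M_P = 0.935 * 153.42
mass_P = 143.4477 g, rounded to 4 dp:

143.4477 g


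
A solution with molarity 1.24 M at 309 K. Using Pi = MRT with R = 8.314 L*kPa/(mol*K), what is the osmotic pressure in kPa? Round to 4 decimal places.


Osmotic pressure (van't Hoff): Pi = M*R*T.
RT = 8.314 * 309 = 2569.026
Pi = 1.24 * 2569.026
Pi = 3185.59224 kPa, rounded to 4 dp:

3185.5922 kPa


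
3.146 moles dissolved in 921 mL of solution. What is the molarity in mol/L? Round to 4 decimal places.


Convert volume to liters: V_L = V_mL / 1000.
V_L = 921 / 1000 = 0.921 L
M = n / V_L = 3.146 / 0.921
M = 3.41585233 mol/L, rounded to 4 dp:

3.4159 mol/L


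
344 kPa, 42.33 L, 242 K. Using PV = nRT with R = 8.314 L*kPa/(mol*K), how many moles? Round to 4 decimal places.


PV = nRT, solve for n = PV / (RT).
PV = 344 * 42.33 = 14561.52
RT = 8.314 * 242 = 2011.988
n = 14561.52 / 2011.988
n = 7.23737915 mol, rounded to 4 dp:

7.2374 mol


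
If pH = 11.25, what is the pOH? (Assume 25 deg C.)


At 25 deg C, pH + pOH = 14.
pOH = 14 - pH = 14 - 11.25
pOH = 2.75:

2.75


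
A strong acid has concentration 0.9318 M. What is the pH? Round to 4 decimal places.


A strong acid dissociates completely, so [H+] equals the given concentration.
pH = -log10([H+]) = -log10(0.9318)
pH = 0.03067729, rounded to 4 dp:

0.0307


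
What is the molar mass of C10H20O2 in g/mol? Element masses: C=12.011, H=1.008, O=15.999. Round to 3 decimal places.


M = sum(count * atomic_mass) over atoms.
M = 10*12.011 + 20*1.008 + 2*15.999
M = 120.11 + 20.16 + 31.998
M = 172.268 g/mol, rounded to 3 dp:

172.268 g/mol


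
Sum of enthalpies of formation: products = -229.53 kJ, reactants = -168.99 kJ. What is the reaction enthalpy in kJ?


dH_rxn = sum(dH_f products) - sum(dH_f reactants)
dH_rxn = -229.53 - (-168.99)
dH_rxn = -60.54 kJ:

-60.54 kJ


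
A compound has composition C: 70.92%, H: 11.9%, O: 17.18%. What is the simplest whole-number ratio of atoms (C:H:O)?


Assume 100 g of compound, divide each mass% by atomic mass to get moles, then normalize by the smallest to get a raw atom ratio.
Moles per 100 g: C: 70.92/12.011 = 5.9046, H: 11.9/1.008 = 11.8056, O: 17.18/15.999 = 1.0738
Raw ratio (divide by min = 1.0738): C: 5.499, H: 10.994, O: 1.0
Multiply by 2 to clear fractions: C: 10.997 ~= 11, H: 21.988 ~= 22, O: 2.0 ~= 2
Reduce by GCD to get the simplest whole-number ratio:

11:22:2


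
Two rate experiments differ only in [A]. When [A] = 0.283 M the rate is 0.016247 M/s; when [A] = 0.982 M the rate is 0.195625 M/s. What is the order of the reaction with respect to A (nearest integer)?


Rate is proportional to [A]^n, so rate2/rate1 = ([A]2/[A]1)^n. Take logs to solve for n.
rate2/rate1 = 0.195625 / 0.016247 = 12.0407
[A]2/[A]1 = 0.982 / 0.283 = 3.47
n = ln(12.0407) / ln(3.47) = 2.0
Nearest integer order:

2


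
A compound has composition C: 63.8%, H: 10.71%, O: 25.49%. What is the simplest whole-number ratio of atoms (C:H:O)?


Assume 100 g of compound, divide each mass% by atomic mass to get moles, then normalize by the smallest to get a raw atom ratio.
Moles per 100 g: C: 63.8/12.011 = 5.3118, H: 10.71/1.008 = 10.625, O: 25.49/15.999 = 1.5932
Raw ratio (divide by min = 1.5932): C: 3.334, H: 6.669, O: 1.0
Multiply by 3 to clear fractions: C: 10.002 ~= 10, H: 20.007 ~= 20, O: 3.0 ~= 3
Reduce by GCD to get the simplest whole-number ratio:

10:20:3


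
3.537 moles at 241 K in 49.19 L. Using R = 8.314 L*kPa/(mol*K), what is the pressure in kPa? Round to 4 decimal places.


PV = nRT, solve for P = nRT / V.
nRT = 3.537 * 8.314 * 241 = 7086.9949
P = 7086.9949 / 49.19
P = 144.0738951 kPa, rounded to 4 dp:

144.0739 kPa


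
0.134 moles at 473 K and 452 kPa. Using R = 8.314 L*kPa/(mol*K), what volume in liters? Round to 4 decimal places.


PV = nRT, solve for V = nRT / P.
nRT = 0.134 * 8.314 * 473 = 526.9579
V = 526.9579 / 452
V = 1.16583606 L, rounded to 4 dp:

1.1658 L


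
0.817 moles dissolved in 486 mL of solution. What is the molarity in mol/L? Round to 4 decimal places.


Convert volume to liters: V_L = V_mL / 1000.
V_L = 486 / 1000 = 0.486 L
M = n / V_L = 0.817 / 0.486
M = 1.68106996 mol/L, rounded to 4 dp:

1.6811 mol/L


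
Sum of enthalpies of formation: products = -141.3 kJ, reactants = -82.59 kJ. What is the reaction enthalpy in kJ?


dH_rxn = sum(dH_f products) - sum(dH_f reactants)
dH_rxn = -141.3 - (-82.59)
dH_rxn = -58.71 kJ:

-58.71 kJ


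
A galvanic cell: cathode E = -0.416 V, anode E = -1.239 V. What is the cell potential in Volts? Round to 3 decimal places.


Standard cell potential: E_cell = E_cathode - E_anode.
E_cell = -0.416 - (-1.239)
E_cell = 0.823 V, rounded to 3 dp:

0.823 V


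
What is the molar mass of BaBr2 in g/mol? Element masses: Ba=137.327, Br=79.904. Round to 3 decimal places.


M = sum(count * atomic_mass) over atoms.
M = 1*137.327 + 2*79.904
M = 137.327 + 159.808
M = 297.135 g/mol, rounded to 3 dp:

297.135 g/mol


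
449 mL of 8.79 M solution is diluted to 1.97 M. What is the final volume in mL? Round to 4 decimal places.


Dilution: M1*V1 = M2*V2, solve for V2.
V2 = M1*V1 / M2
V2 = 8.79 * 449 / 1.97
V2 = 3946.71 / 1.97
V2 = 2003.40609137 mL, rounded to 4 dp:

2003.4061 mL


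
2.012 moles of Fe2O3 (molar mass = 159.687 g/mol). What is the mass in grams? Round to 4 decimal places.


mass = n * M
mass = 2.012 * 159.687
mass = 321.290244 g, rounded to 4 dp:

321.2902 g


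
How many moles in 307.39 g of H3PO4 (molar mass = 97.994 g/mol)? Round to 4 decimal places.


n = mass / M
n = 307.39 / 97.994
n = 3.1368247 mol, rounded to 4 dp:

3.1368 mol


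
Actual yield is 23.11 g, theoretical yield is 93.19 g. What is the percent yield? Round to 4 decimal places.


% yield = 100 * actual / theoretical
% yield = 100 * 23.11 / 93.19
% yield = 24.79879815 %, rounded to 4 dp:

24.7988 %


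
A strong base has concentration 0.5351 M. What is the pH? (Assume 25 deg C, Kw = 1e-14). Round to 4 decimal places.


A strong base dissociates completely, so [OH-] equals the given concentration.
pOH = -log10([OH-]) = -log10(0.5351) = 0.271565
pH = 14 - pOH = 14 - 0.271565
pH = 13.728435, rounded to 4 dp:

13.7284


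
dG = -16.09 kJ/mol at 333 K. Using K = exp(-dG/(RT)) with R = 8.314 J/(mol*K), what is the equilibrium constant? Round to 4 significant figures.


dG is in kJ/mol; multiply by 1000 to match R in J/(mol*K).
RT = 8.314 * 333 = 2768.562 J/mol
exponent = -dG*1000 / (RT) = -(-16.09*1000) / 2768.562 = 5.8116813
K = exp(5.8116813)
K = 334.18051, rounded to 4 significant figures:

334.2


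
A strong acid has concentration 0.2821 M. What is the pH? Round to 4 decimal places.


A strong acid dissociates completely, so [H+] equals the given concentration.
pH = -log10([H+]) = -log10(0.2821)
pH = 0.54959691, rounded to 4 dp:

0.5496


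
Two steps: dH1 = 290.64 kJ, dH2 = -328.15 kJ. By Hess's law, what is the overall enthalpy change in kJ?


Hess's law: enthalpy is a state function, so add the step enthalpies.
dH_total = dH1 + dH2 = 290.64 + (-328.15)
dH_total = -37.51 kJ:

-37.51 kJ


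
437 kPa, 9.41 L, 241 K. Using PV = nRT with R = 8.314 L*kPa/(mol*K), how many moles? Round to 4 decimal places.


PV = nRT, solve for n = PV / (RT).
PV = 437 * 9.41 = 4112.17
RT = 8.314 * 241 = 2003.674
n = 4112.17 / 2003.674
n = 2.0523149 mol, rounded to 4 dp:

2.0523 mol


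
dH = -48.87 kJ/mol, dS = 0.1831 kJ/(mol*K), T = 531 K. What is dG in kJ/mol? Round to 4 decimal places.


Gibbs: dG = dH - T*dS (consistent units, dS already in kJ/(mol*K)).
T*dS = 531 * 0.1831 = 97.2261
dG = -48.87 - (97.2261)
dG = -146.0961 kJ/mol, rounded to 4 dp:

-146.0961 kJ/mol


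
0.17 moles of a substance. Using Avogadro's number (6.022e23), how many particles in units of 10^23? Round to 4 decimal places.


N = n * NA, then divide by 1e23 for the requested units.
N / 1e23 = n * 6.022
N / 1e23 = 0.17 * 6.022
N / 1e23 = 1.02374, rounded to 4 dp:

1.0237


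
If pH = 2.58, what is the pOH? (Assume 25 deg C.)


At 25 deg C, pH + pOH = 14.
pOH = 14 - pH = 14 - 2.58
pOH = 11.42:

11.42


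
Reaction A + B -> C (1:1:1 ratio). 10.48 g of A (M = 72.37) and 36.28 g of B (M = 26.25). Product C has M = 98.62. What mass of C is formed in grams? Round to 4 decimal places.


Find moles of each reactant; the smaller value is the limiting reagent in a 1:1:1 reaction, so moles_C equals moles of the limiter.
n_A = mass_A / M_A = 10.48 / 72.37 = 0.144811 mol
n_B = mass_B / M_B = 36.28 / 26.25 = 1.382095 mol
Limiting reagent: A (smaller), n_limiting = 0.144811 mol
mass_C = n_limiting * M_C = 0.144811 * 98.62
mass_C = 14.28126082 g, rounded to 4 dp:

14.2813 g


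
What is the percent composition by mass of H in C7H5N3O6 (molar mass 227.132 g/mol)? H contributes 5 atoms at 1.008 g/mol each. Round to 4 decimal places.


pct = 100 * (n_elem * M_elem) / M_total
mass_contribution = 5 * 1.008 = 5.04 g/mol
pct = 100 * 5.04 / 227.132
pct = 2.21897399 %, rounded to 4 dp:

2.2190 %


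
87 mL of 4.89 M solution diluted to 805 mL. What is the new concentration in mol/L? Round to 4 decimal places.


Dilution: M1*V1 = M2*V2, solve for M2.
M2 = M1*V1 / V2
M2 = 4.89 * 87 / 805
M2 = 425.43 / 805
M2 = 0.52848447 mol/L, rounded to 4 dp:

0.5285 mol/L


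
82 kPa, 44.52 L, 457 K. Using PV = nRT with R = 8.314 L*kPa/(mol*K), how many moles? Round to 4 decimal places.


PV = nRT, solve for n = PV / (RT).
PV = 82 * 44.52 = 3650.64
RT = 8.314 * 457 = 3799.498
n = 3650.64 / 3799.498
n = 0.96082167 mol, rounded to 4 dp:

0.9608 mol


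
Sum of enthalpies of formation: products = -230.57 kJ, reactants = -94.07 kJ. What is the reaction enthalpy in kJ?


dH_rxn = sum(dH_f products) - sum(dH_f reactants)
dH_rxn = -230.57 - (-94.07)
dH_rxn = -136.5 kJ:

-136.50 kJ


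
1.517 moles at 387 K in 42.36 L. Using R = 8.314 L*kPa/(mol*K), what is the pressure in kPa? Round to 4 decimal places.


PV = nRT, solve for P = nRT / V.
nRT = 1.517 * 8.314 * 387 = 4880.9748
P = 4880.9748 / 42.36
P = 115.22603399 kPa, rounded to 4 dp:

115.2260 kPa


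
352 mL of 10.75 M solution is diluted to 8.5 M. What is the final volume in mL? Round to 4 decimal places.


Dilution: M1*V1 = M2*V2, solve for V2.
V2 = M1*V1 / M2
V2 = 10.75 * 352 / 8.5
V2 = 3784.0 / 8.5
V2 = 445.17647059 mL, rounded to 4 dp:

445.1765 mL


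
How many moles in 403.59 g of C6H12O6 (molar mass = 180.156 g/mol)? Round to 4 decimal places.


n = mass / M
n = 403.59 / 180.156
n = 2.24022514 mol, rounded to 4 dp:

2.2402 mol


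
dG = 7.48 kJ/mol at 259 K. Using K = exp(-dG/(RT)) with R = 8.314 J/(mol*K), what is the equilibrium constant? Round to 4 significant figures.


dG is in kJ/mol; multiply by 1000 to match R in J/(mol*K).
RT = 8.314 * 259 = 2153.326 J/mol
exponent = -dG*1000 / (RT) = -(7.48*1000) / 2153.326 = -3.47369604
K = exp(-3.47369604)
K = 0.031002233, rounded to 4 significant figures:

0.03100


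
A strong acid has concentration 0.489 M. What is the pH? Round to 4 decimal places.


A strong acid dissociates completely, so [H+] equals the given concentration.
pH = -log10([H+]) = -log10(0.489)
pH = 0.31069114, rounded to 4 dp:

0.3107


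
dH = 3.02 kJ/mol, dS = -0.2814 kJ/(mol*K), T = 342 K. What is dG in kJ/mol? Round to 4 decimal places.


Gibbs: dG = dH - T*dS (consistent units, dS already in kJ/(mol*K)).
T*dS = 342 * -0.2814 = -96.2388
dG = 3.02 - (-96.2388)
dG = 99.2588 kJ/mol, rounded to 4 dp:

99.2588 kJ/mol


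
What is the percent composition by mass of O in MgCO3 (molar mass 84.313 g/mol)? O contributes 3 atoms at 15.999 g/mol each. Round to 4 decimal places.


pct = 100 * (n_elem * M_elem) / M_total
mass_contribution = 3 * 15.999 = 47.997 g/mol
pct = 100 * 47.997 / 84.313
pct = 56.92716426 %, rounded to 4 dp:

56.9272 %


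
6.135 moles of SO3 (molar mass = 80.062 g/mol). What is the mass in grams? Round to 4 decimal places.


mass = n * M
mass = 6.135 * 80.062
mass = 491.18037 g, rounded to 4 dp:

491.1804 g


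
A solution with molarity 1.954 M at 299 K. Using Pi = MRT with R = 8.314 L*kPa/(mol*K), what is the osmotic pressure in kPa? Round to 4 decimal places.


Osmotic pressure (van't Hoff): Pi = M*R*T.
RT = 8.314 * 299 = 2485.886
Pi = 1.954 * 2485.886
Pi = 4857.421244 kPa, rounded to 4 dp:

4857.4212 kPa


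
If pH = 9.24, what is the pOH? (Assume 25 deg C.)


At 25 deg C, pH + pOH = 14.
pOH = 14 - pH = 14 - 9.24
pOH = 4.76:

4.76


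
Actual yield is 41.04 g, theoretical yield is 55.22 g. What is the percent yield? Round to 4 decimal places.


% yield = 100 * actual / theoretical
% yield = 100 * 41.04 / 55.22
% yield = 74.32089823 %, rounded to 4 dp:

74.3209 %


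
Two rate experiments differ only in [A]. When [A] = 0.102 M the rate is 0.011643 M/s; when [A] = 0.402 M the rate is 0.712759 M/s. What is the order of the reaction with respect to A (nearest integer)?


Rate is proportional to [A]^n, so rate2/rate1 = ([A]2/[A]1)^n. Take logs to solve for n.
rate2/rate1 = 0.712759 / 0.011643 = 61.2178
[A]2/[A]1 = 0.402 / 0.102 = 3.9412
n = ln(61.2178) / ln(3.9412) = 3.0
Nearest integer order:

3


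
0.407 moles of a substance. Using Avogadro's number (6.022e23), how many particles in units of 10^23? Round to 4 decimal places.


N = n * NA, then divide by 1e23 for the requested units.
N / 1e23 = n * 6.022
N / 1e23 = 0.407 * 6.022
N / 1e23 = 2.450954, rounded to 4 dp:

2.4510


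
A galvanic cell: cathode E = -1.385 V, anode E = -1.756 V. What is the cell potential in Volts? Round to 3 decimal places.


Standard cell potential: E_cell = E_cathode - E_anode.
E_cell = -1.385 - (-1.756)
E_cell = 0.371 V, rounded to 3 dp:

0.371 V


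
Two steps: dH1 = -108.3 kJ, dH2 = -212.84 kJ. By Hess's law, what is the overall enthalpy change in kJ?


Hess's law: enthalpy is a state function, so add the step enthalpies.
dH_total = dH1 + dH2 = -108.3 + (-212.84)
dH_total = -321.14 kJ:

-321.14 kJ


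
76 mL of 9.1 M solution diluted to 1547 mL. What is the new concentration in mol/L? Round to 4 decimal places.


Dilution: M1*V1 = M2*V2, solve for M2.
M2 = M1*V1 / V2
M2 = 9.1 * 76 / 1547
M2 = 691.6 / 1547
M2 = 0.44705882 mol/L, rounded to 4 dp:

0.4471 mol/L


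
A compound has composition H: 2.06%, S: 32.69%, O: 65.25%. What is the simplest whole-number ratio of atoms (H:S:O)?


Assume 100 g of compound, divide each mass% by atomic mass to get moles, then normalize by the smallest to get a raw atom ratio.
Moles per 100 g: H: 2.06/1.008 = 2.0437, S: 32.69/32.065 = 1.0195, O: 65.25/15.999 = 4.0784
Raw ratio (divide by min = 1.0195): H: 2.005, S: 1.0, O: 4.0
Multiply by 1 to clear fractions: H: 2.005 ~= 2, S: 1.0 ~= 1, O: 4.0 ~= 4
Reduce by GCD to get the simplest whole-number ratio:

2:1:4


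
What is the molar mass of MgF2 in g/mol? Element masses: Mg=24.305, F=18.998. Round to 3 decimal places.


M = sum(count * atomic_mass) over atoms.
M = 1*24.305 + 2*18.998
M = 24.305 + 37.996
M = 62.301 g/mol, rounded to 3 dp:

62.301 g/mol


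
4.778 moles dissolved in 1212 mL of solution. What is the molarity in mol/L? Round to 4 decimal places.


Convert volume to liters: V_L = V_mL / 1000.
V_L = 1212 / 1000 = 1.212 L
M = n / V_L = 4.778 / 1.212
M = 3.94224422 mol/L, rounded to 4 dp:

3.9422 mol/L


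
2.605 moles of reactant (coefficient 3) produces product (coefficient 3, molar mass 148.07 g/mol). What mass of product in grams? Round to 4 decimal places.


Use the coefficient ratio to convert reactant moles to product moles, then multiply by the product's molar mass.
moles_P = moles_R * (coeff_P / coeff_R) = 2.605 * (3/3) = 2.605
mass_P = moles_P * M_P = 2.605 * 148.07
mass_P = 385.72235 g, rounded to 4 dp:

385.7224 g


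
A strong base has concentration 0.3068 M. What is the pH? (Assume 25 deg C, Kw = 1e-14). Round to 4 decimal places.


A strong base dissociates completely, so [OH-] equals the given concentration.
pOH = -log10([OH-]) = -log10(0.3068) = 0.513145
pH = 14 - pOH = 14 - 0.513145
pH = 13.486855, rounded to 4 dp:

13.4869


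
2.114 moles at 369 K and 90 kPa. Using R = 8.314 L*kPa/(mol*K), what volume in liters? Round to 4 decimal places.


PV = nRT, solve for V = nRT / P.
nRT = 2.114 * 8.314 * 369 = 6485.4687
V = 6485.4687 / 90
V = 72.06076333 L, rounded to 4 dp:

72.0608 L


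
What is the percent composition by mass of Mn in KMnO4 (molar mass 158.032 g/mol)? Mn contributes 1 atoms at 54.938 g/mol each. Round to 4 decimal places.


pct = 100 * (n_elem * M_elem) / M_total
mass_contribution = 1 * 54.938 = 54.938 g/mol
pct = 100 * 54.938 / 158.032
pct = 34.7638453 %, rounded to 4 dp:

34.7638 %


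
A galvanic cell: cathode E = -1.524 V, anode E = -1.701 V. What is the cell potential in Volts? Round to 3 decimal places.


Standard cell potential: E_cell = E_cathode - E_anode.
E_cell = -1.524 - (-1.701)
E_cell = 0.177 V, rounded to 3 dp:

0.177 V


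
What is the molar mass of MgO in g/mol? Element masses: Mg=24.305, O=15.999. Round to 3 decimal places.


M = sum(count * atomic_mass) over atoms.
M = 1*24.305 + 1*15.999
M = 24.305 + 15.999
M = 40.304 g/mol, rounded to 3 dp:

40.304 g/mol


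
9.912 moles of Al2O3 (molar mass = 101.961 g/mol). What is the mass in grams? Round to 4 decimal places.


mass = n * M
mass = 9.912 * 101.961
mass = 1010.637432 g, rounded to 4 dp:

1010.6374 g


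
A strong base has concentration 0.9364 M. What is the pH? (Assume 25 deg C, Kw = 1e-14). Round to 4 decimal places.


A strong base dissociates completely, so [OH-] equals the given concentration.
pOH = -log10([OH-]) = -log10(0.9364) = 0.028539
pH = 14 - pOH = 14 - 0.028539
pH = 13.971461, rounded to 4 dp:

13.9715


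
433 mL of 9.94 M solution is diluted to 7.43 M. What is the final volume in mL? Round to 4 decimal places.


Dilution: M1*V1 = M2*V2, solve for V2.
V2 = M1*V1 / M2
V2 = 9.94 * 433 / 7.43
V2 = 4304.02 / 7.43
V2 = 579.27590848 mL, rounded to 4 dp:

579.2759 mL
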